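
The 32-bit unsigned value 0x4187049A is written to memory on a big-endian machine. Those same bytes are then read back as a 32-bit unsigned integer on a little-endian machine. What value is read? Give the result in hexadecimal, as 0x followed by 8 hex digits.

Stored big-endian, the bytes at ascending addresses are 41 87 04 9A.
Read back as little-endian, the first byte is least significant, giving 0x9A048741.

0x9A048741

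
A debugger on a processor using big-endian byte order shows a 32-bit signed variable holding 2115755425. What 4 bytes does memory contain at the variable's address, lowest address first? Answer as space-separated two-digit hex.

7E 1B DD A1

2115755425 in hexadecimal, padded to 32 bits, is 0x7E1BDDA1.
Split into bytes (most-significant first): 7E 1B DD A1.
Big-endian stores the most-significant byte at the lowest address.
So the memory order matches the most-significant-first order: 7E 1B DD A1.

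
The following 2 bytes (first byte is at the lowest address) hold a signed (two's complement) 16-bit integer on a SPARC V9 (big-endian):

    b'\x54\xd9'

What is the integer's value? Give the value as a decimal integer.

Big-endian: lowest address holds the most-significant byte.
The bytes are already most-significant first: 0x54D9.
0x54D9 = 21721.

21721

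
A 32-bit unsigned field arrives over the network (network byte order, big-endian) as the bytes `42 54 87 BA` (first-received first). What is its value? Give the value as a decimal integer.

1112836026

In big-endian order the high byte comes first in memory.
The bytes are already most-significant first: 0x425487BA.
0x425487BA = 1112836026.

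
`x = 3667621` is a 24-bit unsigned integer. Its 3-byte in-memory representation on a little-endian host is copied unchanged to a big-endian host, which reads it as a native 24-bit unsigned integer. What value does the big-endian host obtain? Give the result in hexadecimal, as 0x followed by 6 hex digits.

0xA5F637

3667621 in 24-bit hexadecimal is 0x37F6A5.
Stored little-endian, the bytes at ascending addresses are A5 F6 37.
Read back as big-endian, the last byte is least significant, giving 0xA5F637.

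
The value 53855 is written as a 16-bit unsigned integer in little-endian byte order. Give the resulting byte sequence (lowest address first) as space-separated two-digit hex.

5F D2

53855 in hexadecimal, padded to 16 bits, is 0xD25F.
Split into bytes (most-significant first): D2 5F.
Little-endian: lowest address holds the least-significant byte.
So at ascending addresses the bytes are 5F D2.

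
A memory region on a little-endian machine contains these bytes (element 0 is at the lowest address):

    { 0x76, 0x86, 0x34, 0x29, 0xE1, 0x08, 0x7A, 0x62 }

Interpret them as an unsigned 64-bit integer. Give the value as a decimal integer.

7095993926027609718

Little-endian stores the least-significant byte at the lowest address.
Reassemble most-significant byte first: 62 7A 08 E1 29 34 86 76 → 0x627A08E129348676.
0x627A08E129348676 = 7095993926027609718.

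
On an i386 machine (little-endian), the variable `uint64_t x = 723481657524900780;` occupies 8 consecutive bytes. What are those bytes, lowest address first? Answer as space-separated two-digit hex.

723481657524900780 in hexadecimal, padded to 64 bits, is 0x0A0A52BBFE4853AC.
Split into bytes (most-significant first): 0A 0A 52 BB FE 48 53 AC.
In little-endian order the low byte comes first in memory.
So at ascending addresses the bytes are AC 53 48 FE BB 52 0A 0A.

AC 53 48 FE BB 52 0A 0A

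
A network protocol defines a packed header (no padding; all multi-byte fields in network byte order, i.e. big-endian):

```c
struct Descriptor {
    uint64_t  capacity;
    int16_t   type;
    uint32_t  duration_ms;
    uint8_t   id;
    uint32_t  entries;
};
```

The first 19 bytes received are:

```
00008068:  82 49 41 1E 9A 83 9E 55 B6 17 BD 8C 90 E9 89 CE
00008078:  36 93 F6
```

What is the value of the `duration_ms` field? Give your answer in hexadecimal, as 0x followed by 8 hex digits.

`duration_ms` follows `capacity` (8 B), `type` (2 B), so it starts at offset 8 + 2 = 10 and occupies 4 bytes.
Bytes at offsets 10..13: BD 8C 90 E9.
Big-endian: lowest address holds the most-significant byte.
The bytes are already most-significant first: 0xBD8C90E9.

0xBD8C90E9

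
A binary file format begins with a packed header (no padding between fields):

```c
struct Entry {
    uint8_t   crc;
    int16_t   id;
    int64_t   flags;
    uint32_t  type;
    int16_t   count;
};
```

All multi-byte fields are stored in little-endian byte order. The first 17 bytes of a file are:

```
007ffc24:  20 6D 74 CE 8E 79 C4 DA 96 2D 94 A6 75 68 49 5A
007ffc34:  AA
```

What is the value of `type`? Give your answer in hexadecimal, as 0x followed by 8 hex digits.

`type` follows `crc` (1 B), `id` (2 B), `flags` (8 B), so it starts at offset 1 + 2 + 8 = 11 and occupies 4 bytes.
Bytes at offsets 11..14: A6 75 68 49.
In little-endian order the low byte comes first in memory.
Reassemble most-significant byte first: 49 68 75 A6 → 0x496875A6.

0x496875A6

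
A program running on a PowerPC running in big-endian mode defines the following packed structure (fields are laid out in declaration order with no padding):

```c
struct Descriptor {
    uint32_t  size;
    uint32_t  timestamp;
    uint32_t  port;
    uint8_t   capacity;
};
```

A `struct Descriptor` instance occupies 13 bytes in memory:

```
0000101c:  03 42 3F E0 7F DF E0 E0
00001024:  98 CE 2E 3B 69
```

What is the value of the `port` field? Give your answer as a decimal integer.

`port` follows `size` (4 B), `timestamp` (4 B), so it starts at offset 4 + 4 = 8 and occupies 4 bytes.
Bytes at offsets 8..11: 98 CE 2E 3B.
Big-endian stores the most-significant byte at the lowest address.
The bytes are already most-significant first: 0x98CE2E3B.
0x98CE2E3B = 2563649083.

2563649083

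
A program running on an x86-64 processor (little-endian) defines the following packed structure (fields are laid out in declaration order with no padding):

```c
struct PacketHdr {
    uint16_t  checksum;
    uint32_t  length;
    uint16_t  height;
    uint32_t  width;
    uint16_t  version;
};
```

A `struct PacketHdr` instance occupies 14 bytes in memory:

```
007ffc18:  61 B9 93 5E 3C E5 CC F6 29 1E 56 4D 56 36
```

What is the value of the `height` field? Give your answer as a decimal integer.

63180

`height` follows `checksum` (2 B), `length` (4 B), so it starts at offset 2 + 4 = 6 and occupies 2 bytes.
Bytes at offsets 6..7: CC F6.
In little-endian order the low byte comes first in memory.
Reassemble most-significant byte first: F6 CC → 0xF6CC.
0xF6CC = 63180.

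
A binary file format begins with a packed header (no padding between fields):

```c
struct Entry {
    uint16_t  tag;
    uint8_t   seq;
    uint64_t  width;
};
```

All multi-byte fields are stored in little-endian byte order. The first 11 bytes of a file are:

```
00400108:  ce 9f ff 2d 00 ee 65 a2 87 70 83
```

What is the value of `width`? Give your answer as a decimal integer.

9471219147924701229

`width` follows `tag` (2 B), `seq` (1 B), so it starts at offset 2 + 1 = 3 and occupies 8 bytes.
Bytes at offsets 3..10: 2D 00 EE 65 A2 87 70 83.
In little-endian order the low byte comes first in memory.
Reassemble most-significant byte first: 83 70 87 A2 65 EE 00 2D → 0x837087A265EE002D.
0x837087A265EE002D = 9471219147924701229.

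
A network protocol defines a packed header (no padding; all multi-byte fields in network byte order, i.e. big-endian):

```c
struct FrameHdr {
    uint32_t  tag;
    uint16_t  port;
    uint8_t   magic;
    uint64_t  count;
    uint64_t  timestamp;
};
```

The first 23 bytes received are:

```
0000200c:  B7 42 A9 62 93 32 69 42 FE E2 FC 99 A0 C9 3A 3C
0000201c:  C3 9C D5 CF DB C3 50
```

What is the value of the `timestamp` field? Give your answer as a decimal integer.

`timestamp` follows `tag` (4 B), `port` (2 B), `magic` (1 B), `count` (8 B), so it starts at offset 4 + 2 + 1 + 8 = 15 and occupies 8 bytes.
Bytes at offsets 15..22: 3C C3 9C D5 CF DB C3 50.
In big-endian order the high byte comes first in memory.
The bytes are already most-significant first: 0x3CC39CD5CFDBC350.
0x3CC39CD5CFDBC350 = 4378515704863507280.

4378515704863507280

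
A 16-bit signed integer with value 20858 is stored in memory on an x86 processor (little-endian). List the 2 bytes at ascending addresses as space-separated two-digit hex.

7A 51

20858 in hexadecimal, padded to 16 bits, is 0x517A.
Split into bytes (most-significant first): 51 7A.
Little-endian stores the least-significant byte at the lowest address.
So at ascending addresses the bytes are 7A 51.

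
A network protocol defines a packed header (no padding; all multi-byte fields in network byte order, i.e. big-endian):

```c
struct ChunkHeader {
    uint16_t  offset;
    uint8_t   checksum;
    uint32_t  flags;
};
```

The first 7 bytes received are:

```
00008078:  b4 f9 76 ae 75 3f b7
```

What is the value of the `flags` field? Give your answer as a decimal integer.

`flags` follows `offset` (2 B), `checksum` (1 B), so it starts at offset 2 + 1 = 3 and occupies 4 bytes.
Bytes at offsets 3..6: AE 75 3F B7.
Big-endian: lowest address holds the most-significant byte.
The bytes are already most-significant first: 0xAE753FB7.
0xAE753FB7 = 2926919607.

2926919607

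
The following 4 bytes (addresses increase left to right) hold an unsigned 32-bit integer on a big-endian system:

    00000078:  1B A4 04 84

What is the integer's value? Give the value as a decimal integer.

463733892

In big-endian order the high byte comes first in memory.
The bytes are already most-significant first: 0x1BA40484.
0x1BA40484 = 463733892.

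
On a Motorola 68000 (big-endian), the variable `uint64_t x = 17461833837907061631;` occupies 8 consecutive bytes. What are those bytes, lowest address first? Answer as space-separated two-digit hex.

F2 54 E5 5B DB 58 AB 7F

17461833837907061631 in hexadecimal, padded to 64 bits, is 0xF254E55BDB58AB7F.
Split into bytes (most-significant first): F2 54 E5 5B DB 58 AB 7F.
Big-endian: lowest address holds the most-significant byte.
So the memory order matches the most-significant-first order: F2 54 E5 5B DB 58 AB 7F.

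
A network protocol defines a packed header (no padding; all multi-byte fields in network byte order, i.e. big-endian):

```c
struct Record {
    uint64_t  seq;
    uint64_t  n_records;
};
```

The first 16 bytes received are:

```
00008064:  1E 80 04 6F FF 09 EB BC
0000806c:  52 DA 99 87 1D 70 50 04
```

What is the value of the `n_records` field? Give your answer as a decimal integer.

5970253061626548228

`n_records` follows `seq` (8 bytes), so it starts at byte offset 8 and occupies 8 bytes.
Bytes at offsets 8..15: 52 DA 99 87 1D 70 50 04.
In big-endian order the high byte comes first in memory.
The bytes are already most-significant first: 0x52DA99871D705004.
0x52DA99871D705004 = 5970253061626548228.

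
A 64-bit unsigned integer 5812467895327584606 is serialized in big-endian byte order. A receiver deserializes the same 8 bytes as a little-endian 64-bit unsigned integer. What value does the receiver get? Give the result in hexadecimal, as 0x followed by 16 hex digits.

5812467895327584606 in 64-bit hexadecimal is 0x50AA08C1495CF15E.
Stored big-endian, the bytes at ascending addresses are 50 AA 08 C1 49 5C F1 5E.
Read back as little-endian, the first byte is least significant, giving 0x5EF15C49C108AA50.

0x5EF15C49C108AA50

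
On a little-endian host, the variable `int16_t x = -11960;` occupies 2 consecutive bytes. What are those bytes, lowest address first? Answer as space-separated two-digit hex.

Two's complement of -11960 in 16 bits: 11960 = 0x2EB8; invert → 0xD147; add 1 → 0xD148.
Split into bytes (most-significant first): D1 48.
In little-endian order the low byte comes first in memory.
So at ascending addresses the bytes are 48 D1.

48 D1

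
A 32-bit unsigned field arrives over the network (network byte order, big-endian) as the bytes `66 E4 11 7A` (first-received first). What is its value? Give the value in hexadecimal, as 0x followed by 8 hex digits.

0x66E4117A

In big-endian order the high byte comes first in memory.
The bytes are already most-significant first: 0x66E4117A.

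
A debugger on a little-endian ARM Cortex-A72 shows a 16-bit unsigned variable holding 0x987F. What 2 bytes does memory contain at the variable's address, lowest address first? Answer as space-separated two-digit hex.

7F 98

Split into bytes (most-significant first): 98 7F.
Little-endian stores the least-significant byte at the lowest address.
So at ascending addresses the bytes are 7F 98.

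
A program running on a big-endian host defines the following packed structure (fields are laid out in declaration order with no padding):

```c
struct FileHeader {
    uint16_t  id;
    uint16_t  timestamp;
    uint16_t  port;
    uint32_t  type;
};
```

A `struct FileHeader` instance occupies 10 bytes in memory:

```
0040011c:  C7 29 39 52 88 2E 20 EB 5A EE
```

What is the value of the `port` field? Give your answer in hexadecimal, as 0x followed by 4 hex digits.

0x882E

`port` follows `id` (2 B), `timestamp` (2 B), so it starts at offset 2 + 2 = 4 and occupies 2 bytes.
Bytes at offsets 4..5: 88 2E.
Big-endian stores the most-significant byte at the lowest address.
The bytes are already most-significant first: 0x882E.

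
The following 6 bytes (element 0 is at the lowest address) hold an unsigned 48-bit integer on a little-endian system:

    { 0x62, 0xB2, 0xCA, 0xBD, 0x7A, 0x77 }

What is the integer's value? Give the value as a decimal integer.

131369053893218

Little-endian: lowest address holds the least-significant byte.
Reassemble most-significant byte first: 77 7A BD CA B2 62 → 0x777ABDCAB262.
0x777ABDCAB262 = 131369053893218.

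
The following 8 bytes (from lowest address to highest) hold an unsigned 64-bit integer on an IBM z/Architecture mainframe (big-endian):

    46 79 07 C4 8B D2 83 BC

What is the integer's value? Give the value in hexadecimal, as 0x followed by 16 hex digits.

0x467907C48BD283BC

Big-endian stores the most-significant byte at the lowest address.
The bytes are already most-significant first: 0x467907C48BD283BC.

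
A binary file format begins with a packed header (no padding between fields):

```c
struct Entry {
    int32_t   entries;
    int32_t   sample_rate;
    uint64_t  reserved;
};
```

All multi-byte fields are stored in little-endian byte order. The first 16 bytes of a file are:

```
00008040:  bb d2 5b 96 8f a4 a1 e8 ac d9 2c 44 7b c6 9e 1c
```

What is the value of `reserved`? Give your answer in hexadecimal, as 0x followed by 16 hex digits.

0x1C9EC67B442CD9AC

`reserved` follows `entries` (4 B), `sample_rate` (4 B), so it starts at offset 4 + 4 = 8 and occupies 8 bytes.
Bytes at offsets 8..15: AC D9 2C 44 7B C6 9E 1C.
Little-endian stores the least-significant byte at the lowest address.
Reassemble most-significant byte first: 1C 9E C6 7B 44 2C D9 AC → 0x1C9EC67B442CD9AC.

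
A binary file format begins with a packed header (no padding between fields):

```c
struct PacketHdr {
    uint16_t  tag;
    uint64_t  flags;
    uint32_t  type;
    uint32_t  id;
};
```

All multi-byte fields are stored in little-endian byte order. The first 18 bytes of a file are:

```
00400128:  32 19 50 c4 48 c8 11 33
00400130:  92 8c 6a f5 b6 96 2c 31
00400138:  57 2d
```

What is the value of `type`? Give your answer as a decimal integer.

2528572778

`type` follows `tag` (2 B), `flags` (8 B), so it starts at offset 2 + 8 = 10 and occupies 4 bytes.
Bytes at offsets 10..13: 6A F5 B6 96.
In little-endian order the low byte comes first in memory.
Reassemble most-significant byte first: 96 B6 F5 6A → 0x96B6F56A.
0x96B6F56A = 2528572778.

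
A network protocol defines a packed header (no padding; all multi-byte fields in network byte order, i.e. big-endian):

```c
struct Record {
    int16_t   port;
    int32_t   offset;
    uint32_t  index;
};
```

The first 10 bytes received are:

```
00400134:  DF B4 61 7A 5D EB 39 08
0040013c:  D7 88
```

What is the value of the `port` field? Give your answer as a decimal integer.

-8268

`port` is the first field, at byte offset 0, occupying 2 bytes.
Bytes at offsets 0..1: DF B4.
In big-endian order the high byte comes first in memory.
The bytes are already most-significant first: 0xDFB4.
Top bit is set, so as a signed 16-bit value this is 0xDFB4 − 2^16 = -8268.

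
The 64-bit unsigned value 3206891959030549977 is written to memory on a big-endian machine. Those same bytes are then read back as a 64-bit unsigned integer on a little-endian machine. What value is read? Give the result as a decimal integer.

3206891959030549977 in 64-bit hexadecimal is 0x2C812B3EF3128DD9.
Stored big-endian, the bytes at ascending addresses are 2C 81 2B 3E F3 12 8D D9.
Read back as little-endian, the first byte is least significant, giving 0xD98D12F33E2B812C.
0xD98D12F33E2B812C = 15676206713875956012.

15676206713875956012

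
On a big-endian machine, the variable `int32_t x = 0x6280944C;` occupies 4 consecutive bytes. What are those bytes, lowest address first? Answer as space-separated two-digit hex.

62 80 94 4C

Split into bytes (most-significant first): 62 80 94 4C.
In big-endian order the high byte comes first in memory.
So the memory order matches the most-significant-first order: 62 80 94 4C.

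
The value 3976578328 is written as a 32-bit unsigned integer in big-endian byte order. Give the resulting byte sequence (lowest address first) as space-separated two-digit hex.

3976578328 in hexadecimal, padded to 32 bits, is 0xED05C518.
Split into bytes (most-significant first): ED 05 C5 18.
Big-endian stores the most-significant byte at the lowest address.
So the memory order matches the most-significant-first order: ED 05 C5 18.

ED 05 C5 18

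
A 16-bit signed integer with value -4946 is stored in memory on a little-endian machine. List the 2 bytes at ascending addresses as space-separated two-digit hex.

AE EC

Two's complement of -4946 in 16 bits: 4946 = 0x1352; invert → 0xECAD; add 1 → 0xECAE.
Split into bytes (most-significant first): EC AE.
Little-endian stores the least-significant byte at the lowest address.
So at ascending addresses the bytes are AE EC.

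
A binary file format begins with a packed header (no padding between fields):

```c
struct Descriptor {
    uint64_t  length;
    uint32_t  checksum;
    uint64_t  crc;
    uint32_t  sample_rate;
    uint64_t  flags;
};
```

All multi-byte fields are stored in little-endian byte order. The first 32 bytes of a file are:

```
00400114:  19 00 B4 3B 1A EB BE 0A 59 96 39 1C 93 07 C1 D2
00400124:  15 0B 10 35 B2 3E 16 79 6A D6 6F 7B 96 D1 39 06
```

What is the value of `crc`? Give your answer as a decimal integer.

`crc` follows `length` (8 B), `checksum` (4 B), so it starts at offset 8 + 4 = 12 and occupies 8 bytes.
Bytes at offsets 12..19: 93 07 C1 D2 15 0B 10 35.
Little-endian stores the least-significant byte at the lowest address.
Reassemble most-significant byte first: 35 10 0B 15 D2 C1 07 93 → 0x35100B15D2C10793.
0x35100B15D2C10793 = 3823568271995635603.

3823568271995635603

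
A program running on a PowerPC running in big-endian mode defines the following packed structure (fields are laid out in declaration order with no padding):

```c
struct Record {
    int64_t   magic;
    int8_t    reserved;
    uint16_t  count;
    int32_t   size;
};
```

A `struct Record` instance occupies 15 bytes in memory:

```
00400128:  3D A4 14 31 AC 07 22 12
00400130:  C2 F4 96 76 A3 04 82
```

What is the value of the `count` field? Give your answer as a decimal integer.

`count` follows `magic` (8 B), `reserved` (1 B), so it starts at offset 8 + 1 = 9 and occupies 2 bytes.
Bytes at offsets 9..10: F4 96.
Big-endian: lowest address holds the most-significant byte.
The bytes are already most-significant first: 0xF496.
0xF496 = 62614.

62614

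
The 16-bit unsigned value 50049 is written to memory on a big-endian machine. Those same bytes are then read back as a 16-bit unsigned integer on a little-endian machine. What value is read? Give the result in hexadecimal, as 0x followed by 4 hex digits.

50049 in 16-bit hexadecimal is 0xC381.
Stored big-endian, the bytes at ascending addresses are C3 81.
Read back as little-endian, the first byte is least significant, giving 0x81C3.

0x81C3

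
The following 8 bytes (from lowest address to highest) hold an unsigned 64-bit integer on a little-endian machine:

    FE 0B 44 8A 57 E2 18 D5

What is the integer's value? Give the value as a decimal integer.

In little-endian order the low byte comes first in memory.
Reassemble most-significant byte first: D5 18 E2 57 8A 44 0B FE → 0xD518E2578A440BFE.
0xD518E2578A440BFE = 15355271795129453566.

15355271795129453566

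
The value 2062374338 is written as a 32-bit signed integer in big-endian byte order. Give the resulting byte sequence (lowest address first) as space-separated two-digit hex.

2062374338 in hexadecimal, padded to 32 bits, is 0x7AED55C2.
Split into bytes (most-significant first): 7A ED 55 C2.
Big-endian: lowest address holds the most-significant byte.
So the memory order matches the most-significant-first order: 7A ED 55 C2.

7A ED 55 C2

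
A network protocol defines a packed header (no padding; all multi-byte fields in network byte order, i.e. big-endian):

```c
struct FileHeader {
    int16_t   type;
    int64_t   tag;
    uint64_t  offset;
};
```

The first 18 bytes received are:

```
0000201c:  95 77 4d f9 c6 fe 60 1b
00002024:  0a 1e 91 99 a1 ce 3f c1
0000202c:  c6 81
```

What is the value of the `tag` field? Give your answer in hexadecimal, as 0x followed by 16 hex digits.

`tag` follows `type` (2 bytes), so it starts at byte offset 2 and occupies 8 bytes.
Bytes at offsets 2..9: 4D F9 C6 FE 60 1B 0A 1E.
Big-endian stores the most-significant byte at the lowest address.
The bytes are already most-significant first: 0x4DF9C6FE601B0A1E.

0x4DF9C6FE601B0A1E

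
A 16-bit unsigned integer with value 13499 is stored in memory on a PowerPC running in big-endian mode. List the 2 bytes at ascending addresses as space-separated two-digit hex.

13499 in hexadecimal, padded to 16 bits, is 0x34BB.
Split into bytes (most-significant first): 34 BB.
Big-endian stores the most-significant byte at the lowest address.
So the memory order matches the most-significant-first order: 34 BB.

34 BB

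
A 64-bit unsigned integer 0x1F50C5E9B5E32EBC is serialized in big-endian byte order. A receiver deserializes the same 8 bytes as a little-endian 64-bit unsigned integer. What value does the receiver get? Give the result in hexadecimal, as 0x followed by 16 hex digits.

0xBC2EE3B5E9C5501F

Stored big-endian, the bytes at ascending addresses are 1F 50 C5 E9 B5 E3 2E BC.
Read back as little-endian, the first byte is least significant, giving 0xBC2EE3B5E9C5501F.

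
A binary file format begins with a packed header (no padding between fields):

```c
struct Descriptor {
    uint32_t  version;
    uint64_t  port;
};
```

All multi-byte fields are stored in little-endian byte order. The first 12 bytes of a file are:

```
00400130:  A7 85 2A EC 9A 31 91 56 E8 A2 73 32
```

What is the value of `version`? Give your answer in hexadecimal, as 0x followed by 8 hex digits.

0xEC2A85A7

`version` is the first field, at byte offset 0, occupying 4 bytes.
Bytes at offsets 0..3: A7 85 2A EC.
Little-endian: lowest address holds the least-significant byte.
Reassemble most-significant byte first: EC 2A 85 A7 → 0xEC2A85A7.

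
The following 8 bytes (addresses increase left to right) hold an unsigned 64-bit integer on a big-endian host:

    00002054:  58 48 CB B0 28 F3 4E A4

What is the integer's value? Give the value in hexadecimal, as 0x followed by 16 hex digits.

Big-endian: lowest address holds the most-significant byte.
The bytes are already most-significant first: 0x5848CBB028F34EA4.

0x5848CBB028F34EA4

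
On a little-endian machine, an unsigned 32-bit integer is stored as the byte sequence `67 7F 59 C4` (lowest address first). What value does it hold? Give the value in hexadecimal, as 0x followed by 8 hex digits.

0xC4597F67

Little-endian stores the least-significant byte at the lowest address.
Reassemble most-significant byte first: C4 59 7F 67 → 0xC4597F67.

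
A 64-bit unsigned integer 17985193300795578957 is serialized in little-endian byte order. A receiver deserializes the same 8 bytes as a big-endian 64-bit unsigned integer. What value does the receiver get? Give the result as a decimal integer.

17985193300795578957 in 64-bit hexadecimal is 0xF9983E0476A7DA4D.
Stored little-endian, the bytes at ascending addresses are 4D DA A7 76 04 3E 98 F9.
Read back as big-endian, the last byte is least significant, giving 0x4DDAA776043E98F9.
0x4DDAA776043E98F9 = 5609980411162564857.

5609980411162564857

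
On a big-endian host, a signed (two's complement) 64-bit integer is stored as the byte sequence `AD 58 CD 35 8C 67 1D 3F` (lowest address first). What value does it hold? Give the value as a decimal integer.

-5955784877324952257

Big-endian: lowest address holds the most-significant byte.
The bytes are already most-significant first: 0xAD58CD358C671D3F.
Top bit is set, so as a signed 64-bit value this is 0xAD58CD358C671D3F − 2^64 = -5955784877324952257.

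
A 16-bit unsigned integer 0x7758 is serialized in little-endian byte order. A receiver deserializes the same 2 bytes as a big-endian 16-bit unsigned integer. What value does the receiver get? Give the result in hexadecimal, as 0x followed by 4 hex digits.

0x5877

Stored little-endian, the bytes at ascending addresses are 58 77.
Read back as big-endian, the last byte is least significant, giving 0x5877.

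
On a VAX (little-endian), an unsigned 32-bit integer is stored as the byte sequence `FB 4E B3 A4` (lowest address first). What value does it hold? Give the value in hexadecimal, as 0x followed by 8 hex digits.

Little-endian stores the least-significant byte at the lowest address.
Reassemble most-significant byte first: A4 B3 4E FB → 0xA4B34EFB.

0xA4B34EFB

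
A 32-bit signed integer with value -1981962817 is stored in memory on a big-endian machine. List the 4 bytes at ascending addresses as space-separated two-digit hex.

Two's complement of -1981962817 in 32 bits: 1981962817 = 0x76225A41; invert → 0x89DDA5BE; add 1 → 0x89DDA5BF.
Split into bytes (most-significant first): 89 DD A5 BF.
Big-endian stores the most-significant byte at the lowest address.
So the memory order matches the most-significant-first order: 89 DD A5 BF.

89 DD A5 BF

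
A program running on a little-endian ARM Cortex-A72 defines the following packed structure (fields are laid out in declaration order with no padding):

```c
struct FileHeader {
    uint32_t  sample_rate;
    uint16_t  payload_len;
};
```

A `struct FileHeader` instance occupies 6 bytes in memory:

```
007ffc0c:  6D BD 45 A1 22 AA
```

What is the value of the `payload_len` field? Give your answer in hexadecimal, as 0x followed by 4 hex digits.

`payload_len` follows `sample_rate` (4 bytes), so it starts at byte offset 4 and occupies 2 bytes.
Bytes at offsets 4..5: 22 AA.
Little-endian: lowest address holds the least-significant byte.
Reassemble most-significant byte first: AA 22 → 0xAA22.

0xAA22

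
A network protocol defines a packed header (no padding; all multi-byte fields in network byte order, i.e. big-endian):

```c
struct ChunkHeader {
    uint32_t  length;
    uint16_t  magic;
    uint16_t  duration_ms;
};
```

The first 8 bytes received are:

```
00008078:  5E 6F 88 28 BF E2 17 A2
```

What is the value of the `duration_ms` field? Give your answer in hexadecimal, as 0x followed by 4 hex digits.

0x17A2

`duration_ms` follows `length` (4 B), `magic` (2 B), so it starts at offset 4 + 2 = 6 and occupies 2 bytes.
Bytes at offsets 6..7: 17 A2.
In big-endian order the high byte comes first in memory.
The bytes are already most-significant first: 0x17A2.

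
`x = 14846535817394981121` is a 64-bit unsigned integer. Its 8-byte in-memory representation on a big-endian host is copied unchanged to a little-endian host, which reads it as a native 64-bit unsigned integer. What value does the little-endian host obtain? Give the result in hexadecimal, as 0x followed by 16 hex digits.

14846535817394981121 in 64-bit hexadecimal is 0xCE097DAA64F10901.
Stored big-endian, the bytes at ascending addresses are CE 09 7D AA 64 F1 09 01.
Read back as little-endian, the first byte is least significant, giving 0x0109F164AA7D09CE.

0x0109F164AA7D09CE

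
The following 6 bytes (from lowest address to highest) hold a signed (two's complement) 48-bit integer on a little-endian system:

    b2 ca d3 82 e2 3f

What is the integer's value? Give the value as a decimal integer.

70242090076850

Little-endian: lowest address holds the least-significant byte.
Reassemble most-significant byte first: 3F E2 82 D3 CA B2 → 0x3FE282D3CAB2.
0x3FE282D3CAB2 = 70242090076850.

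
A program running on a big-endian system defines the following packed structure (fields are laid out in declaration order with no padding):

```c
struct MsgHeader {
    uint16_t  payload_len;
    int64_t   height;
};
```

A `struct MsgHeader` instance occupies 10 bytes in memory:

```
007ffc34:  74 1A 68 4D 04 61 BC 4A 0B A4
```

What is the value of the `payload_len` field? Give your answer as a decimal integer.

29722

`payload_len` is the first field, at byte offset 0, occupying 2 bytes.
Bytes at offsets 0..1: 74 1A.
In big-endian order the high byte comes first in memory.
The bytes are already most-significant first: 0x741A.
0x741A = 29722.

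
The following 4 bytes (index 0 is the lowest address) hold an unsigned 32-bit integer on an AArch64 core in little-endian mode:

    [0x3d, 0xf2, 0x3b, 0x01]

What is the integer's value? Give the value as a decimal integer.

20705853

Little-endian stores the least-significant byte at the lowest address.
Reassemble most-significant byte first: 01 3B F2 3D → 0x013BF23D.
0x013BF23D = 20705853.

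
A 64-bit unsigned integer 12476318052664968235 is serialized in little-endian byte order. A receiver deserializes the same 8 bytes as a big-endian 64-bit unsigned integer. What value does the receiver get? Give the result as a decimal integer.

12476318052664968235 in 64-bit hexadecimal is 0xAD24C92AA1E3842B.
Stored little-endian, the bytes at ascending addresses are 2B 84 E3 A1 2A C9 24 AD.
Read back as big-endian, the last byte is least significant, giving 0x2B84E3A12AC924AD.
0x2B84E3A12AC924AD = 3135881521903772845.

3135881521903772845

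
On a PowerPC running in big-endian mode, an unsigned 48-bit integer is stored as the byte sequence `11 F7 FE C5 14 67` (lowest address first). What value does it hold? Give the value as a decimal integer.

Big-endian stores the most-significant byte at the lowest address.
The bytes are already most-significant first: 0x11F7FEC51467.
0x11F7FEC51467 = 19756828922983.

19756828922983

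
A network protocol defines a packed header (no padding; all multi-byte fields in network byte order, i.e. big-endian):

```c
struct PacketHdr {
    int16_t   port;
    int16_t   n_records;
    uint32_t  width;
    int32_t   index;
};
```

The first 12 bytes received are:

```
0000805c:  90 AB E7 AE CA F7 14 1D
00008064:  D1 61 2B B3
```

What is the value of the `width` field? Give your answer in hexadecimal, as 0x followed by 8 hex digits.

0xCAF7141D

`width` follows `port` (2 B), `n_records` (2 B), so it starts at offset 2 + 2 = 4 and occupies 4 bytes.
Bytes at offsets 4..7: CA F7 14 1D.
In big-endian order the high byte comes first in memory.
The bytes are already most-significant first: 0xCAF7141D.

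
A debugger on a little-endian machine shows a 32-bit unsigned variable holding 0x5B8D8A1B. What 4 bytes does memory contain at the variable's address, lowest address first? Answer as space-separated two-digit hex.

Split into bytes (most-significant first): 5B 8D 8A 1B.
Little-endian stores the least-significant byte at the lowest address.
So at ascending addresses the bytes are 1B 8A 8D 5B.

1B 8A 8D 5B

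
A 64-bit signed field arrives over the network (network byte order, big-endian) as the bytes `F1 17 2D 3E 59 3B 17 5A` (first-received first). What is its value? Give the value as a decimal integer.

Big-endian stores the most-significant byte at the lowest address.
The bytes are already most-significant first: 0xF1172D3E593B175A.
Top bit is set, so as a signed 64-bit value this is 0xF1172D3E593B175A − 2^64 = -1074340240296306854.

-1074340240296306854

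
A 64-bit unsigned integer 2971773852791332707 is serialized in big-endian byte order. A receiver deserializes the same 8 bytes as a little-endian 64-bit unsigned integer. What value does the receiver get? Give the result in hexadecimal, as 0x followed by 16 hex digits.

0x63DF6BF092DC3D29

2971773852791332707 in 64-bit hexadecimal is 0x293DDC92F06BDF63.
Stored big-endian, the bytes at ascending addresses are 29 3D DC 92 F0 6B DF 63.
Read back as little-endian, the first byte is least significant, giving 0x63DF6BF092DC3D29.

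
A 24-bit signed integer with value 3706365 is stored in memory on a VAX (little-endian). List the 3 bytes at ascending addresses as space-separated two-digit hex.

FD 8D 38

3706365 in hexadecimal, padded to 24 bits, is 0x388DFD.
Split into bytes (most-significant first): 38 8D FD.
Little-endian: lowest address holds the least-significant byte.
So at ascending addresses the bytes are FD 8D 38.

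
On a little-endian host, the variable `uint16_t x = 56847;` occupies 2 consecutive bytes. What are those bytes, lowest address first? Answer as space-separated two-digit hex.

0F DE

56847 in hexadecimal, padded to 16 bits, is 0xDE0F.
Split into bytes (most-significant first): DE 0F.
Little-endian stores the least-significant byte at the lowest address.
So at ascending addresses the bytes are 0F DE.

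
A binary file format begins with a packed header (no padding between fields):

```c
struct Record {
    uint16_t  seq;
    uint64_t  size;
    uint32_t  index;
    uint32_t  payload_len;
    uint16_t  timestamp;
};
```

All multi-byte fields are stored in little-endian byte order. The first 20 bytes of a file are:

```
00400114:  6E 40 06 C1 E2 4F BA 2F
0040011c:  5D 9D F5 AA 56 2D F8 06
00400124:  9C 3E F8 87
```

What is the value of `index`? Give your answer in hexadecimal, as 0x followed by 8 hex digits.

`index` follows `seq` (2 B), `size` (8 B), so it starts at offset 2 + 8 = 10 and occupies 4 bytes.
Bytes at offsets 10..13: F5 AA 56 2D.
In little-endian order the low byte comes first in memory.
Reassemble most-significant byte first: 2D 56 AA F5 → 0x2D56AAF5.

0x2D56AAF5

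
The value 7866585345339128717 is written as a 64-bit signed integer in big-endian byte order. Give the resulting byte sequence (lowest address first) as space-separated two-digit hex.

6D 2B B9 B1 50 3B 7B 8D

7866585345339128717 in hexadecimal, padded to 64 bits, is 0x6D2BB9B1503B7B8D.
Split into bytes (most-significant first): 6D 2B B9 B1 50 3B 7B 8D.
In big-endian order the high byte comes first in memory.
So the memory order matches the most-significant-first order: 6D 2B B9 B1 50 3B 7B 8D.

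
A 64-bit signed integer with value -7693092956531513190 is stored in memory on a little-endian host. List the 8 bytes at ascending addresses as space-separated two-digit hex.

9A 28 E1 3D B7 A4 3C 95

Two's complement of -7693092956531513190 in 64 bits: 7693092956531513190 = 0x6AC35B48C21ED766; invert → 0x953CA4B73DE12899; add 1 → 0x953CA4B73DE1289A.
Split into bytes (most-significant first): 95 3C A4 B7 3D E1 28 9A.
In little-endian order the low byte comes first in memory.
So at ascending addresses the bytes are 9A 28 E1 3D B7 A4 3C 95.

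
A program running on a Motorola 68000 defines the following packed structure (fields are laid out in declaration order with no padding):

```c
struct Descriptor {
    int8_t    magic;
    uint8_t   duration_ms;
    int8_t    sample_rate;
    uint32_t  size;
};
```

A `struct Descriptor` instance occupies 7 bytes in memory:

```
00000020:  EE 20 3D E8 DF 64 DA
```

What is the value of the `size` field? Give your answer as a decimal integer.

`size` follows `magic` (1 B), `duration_ms` (1 B), `sample_rate` (1 B), so it starts at offset 1 + 1 + 1 = 3 and occupies 4 bytes.
Bytes at offsets 3..6: E8 DF 64 DA.
In big-endian order the high byte comes first in memory.
The bytes are already most-significant first: 0xE8DF64DA.
0xE8DF64DA = 3906954458.

3906954458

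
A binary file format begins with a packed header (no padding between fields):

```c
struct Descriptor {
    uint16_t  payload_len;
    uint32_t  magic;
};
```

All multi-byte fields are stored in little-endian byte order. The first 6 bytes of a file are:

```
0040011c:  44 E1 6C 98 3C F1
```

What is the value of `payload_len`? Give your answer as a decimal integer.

`payload_len` is the first field, at byte offset 0, occupying 2 bytes.
Bytes at offsets 0..1: 44 E1.
In little-endian order the low byte comes first in memory.
Reassemble most-significant byte first: E1 44 → 0xE144.
0xE144 = 57668.

57668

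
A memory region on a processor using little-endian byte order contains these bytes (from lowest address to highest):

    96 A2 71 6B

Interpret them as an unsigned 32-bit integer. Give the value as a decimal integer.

1802609302

Little-endian stores the least-significant byte at the lowest address.
Reassemble most-significant byte first: 6B 71 A2 96 → 0x6B71A296.
0x6B71A296 = 1802609302.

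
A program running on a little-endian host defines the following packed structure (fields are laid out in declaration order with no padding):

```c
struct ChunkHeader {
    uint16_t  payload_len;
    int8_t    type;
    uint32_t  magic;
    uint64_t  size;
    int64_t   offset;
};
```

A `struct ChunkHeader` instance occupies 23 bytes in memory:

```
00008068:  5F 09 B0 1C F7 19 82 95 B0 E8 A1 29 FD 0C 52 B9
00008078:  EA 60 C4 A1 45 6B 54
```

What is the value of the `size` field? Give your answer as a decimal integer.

`size` follows `payload_len` (2 B), `type` (1 B), `magic` (4 B), so it starts at offset 2 + 1 + 4 = 7 and occupies 8 bytes.
Bytes at offsets 7..14: 95 B0 E8 A1 29 FD 0C 52.
In little-endian order the low byte comes first in memory.
Reassemble most-significant byte first: 52 0C FD 29 A1 E8 B0 95 → 0x520CFD29A1E8B095.
0x520CFD29A1E8B095 = 5912378766082486421.

5912378766082486421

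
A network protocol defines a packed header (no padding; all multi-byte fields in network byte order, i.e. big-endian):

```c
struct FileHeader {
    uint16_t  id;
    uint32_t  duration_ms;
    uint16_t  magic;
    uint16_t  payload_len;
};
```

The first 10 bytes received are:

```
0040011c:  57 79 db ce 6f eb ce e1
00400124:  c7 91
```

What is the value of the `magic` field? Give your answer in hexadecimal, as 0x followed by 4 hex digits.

`magic` follows `id` (2 B), `duration_ms` (4 B), so it starts at offset 2 + 4 = 6 and occupies 2 bytes.
Bytes at offsets 6..7: CE E1.
Big-endian stores the most-significant byte at the lowest address.
The bytes are already most-significant first: 0xCEE1.

0xCEE1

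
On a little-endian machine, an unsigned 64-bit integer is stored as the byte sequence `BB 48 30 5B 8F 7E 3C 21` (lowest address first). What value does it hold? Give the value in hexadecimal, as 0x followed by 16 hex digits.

0x213C7E8F5B3048BB

Little-endian stores the least-significant byte at the lowest address.
Reassemble most-significant byte first: 21 3C 7E 8F 5B 30 48 BB → 0x213C7E8F5B3048BB.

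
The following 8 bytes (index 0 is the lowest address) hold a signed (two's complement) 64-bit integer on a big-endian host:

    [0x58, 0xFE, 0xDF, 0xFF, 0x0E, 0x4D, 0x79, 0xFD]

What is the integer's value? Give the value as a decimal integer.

Big-endian: lowest address holds the most-significant byte.
The bytes are already most-significant first: 0x58FEDFFF0E4D79FD.
0x58FEDFFF0E4D79FD = 6412809205971778045.

6412809205971778045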